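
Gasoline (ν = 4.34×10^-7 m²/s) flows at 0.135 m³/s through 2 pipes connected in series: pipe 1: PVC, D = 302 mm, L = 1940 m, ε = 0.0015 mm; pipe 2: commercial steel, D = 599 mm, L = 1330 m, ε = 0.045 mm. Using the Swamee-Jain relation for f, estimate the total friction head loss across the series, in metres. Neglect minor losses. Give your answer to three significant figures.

Pipe 1: V = 1.885 m/s, Re = 1.31×10^6, ε/D = 4.97×10^-6, f = 0.01124, h_1 = f(L/D)V²/2g = 13.07 m
Pipe 2: V = 0.4791 m/s, Re = 6.61×10^5, ε/D = 7.51×10^-5, f = 0.01370, h_2 = f(L/D)V²/2g = 0.3558 m
Series → Q common, losses add: H = Σh = 13.43 m

H ≈ 13.4 m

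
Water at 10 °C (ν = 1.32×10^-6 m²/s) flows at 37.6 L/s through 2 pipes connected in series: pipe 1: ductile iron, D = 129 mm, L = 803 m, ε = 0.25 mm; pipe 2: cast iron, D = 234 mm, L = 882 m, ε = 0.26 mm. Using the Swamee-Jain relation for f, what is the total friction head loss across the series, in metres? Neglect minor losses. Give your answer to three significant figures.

H ≈ 66.3 m

Pipe 1: V = 2.877 m/s, Re = 2.81×10^5, ε/D = 0.00194, f = 0.02403, h_1 = f(L/D)V²/2g = 63.11 m
Pipe 2: V = 0.8743 m/s, Re = 1.55×10^5, ε/D = 0.00111, f = 0.02196, h_2 = f(L/D)V²/2g = 3.225 m
Series → Q common, losses add: H = Σh = 66.33 m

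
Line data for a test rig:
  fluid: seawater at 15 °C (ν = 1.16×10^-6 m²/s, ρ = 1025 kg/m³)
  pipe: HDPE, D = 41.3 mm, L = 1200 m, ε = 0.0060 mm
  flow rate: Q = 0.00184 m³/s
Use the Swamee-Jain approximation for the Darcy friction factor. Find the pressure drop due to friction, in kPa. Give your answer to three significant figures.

Δp ≈ 602 kPa

V = 4Q/(πD²) = 4·0.00184/(π·0.0413²) = 1.373 m/s
Re = VD/ν = 1.373·0.0413/1.16×10^-6 = 4.89×10^4 → turbulent
ε/D = 0.0060/41.3 = 1.45×10^-4
Swamee-Jain: f = 0.02144
h_f = f(L/D)V²/(2g) = 0.02144·(1200/0.0413)·1.373²/(2·9.81) = 59.90 m
Δp = ρg·h_f = 1025·9.81·59.90 = 602.3 kPa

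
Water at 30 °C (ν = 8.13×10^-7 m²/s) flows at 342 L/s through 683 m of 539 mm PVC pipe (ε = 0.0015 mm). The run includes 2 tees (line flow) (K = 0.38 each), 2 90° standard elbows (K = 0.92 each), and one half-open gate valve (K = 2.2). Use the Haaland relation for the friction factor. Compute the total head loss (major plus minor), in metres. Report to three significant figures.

V = 4Q/(πD²) = 1.499 m/s; V²/2g = 0.1145 m
Re = 9.94×10^5, ε/D = 2.78×10^-6 → f = 0.01164 (Haaland)
Major: h_f = f(L/D)·V²/2g = 0.01164·1267·0.1145 = 1.689 m
Minor: ΣK = 4.80; h_m = ΣK·V²/2g = 0.5496 m
Total H_L = 1.689 + 0.5496 = 2.239 m

H_L ≈ 2.24 m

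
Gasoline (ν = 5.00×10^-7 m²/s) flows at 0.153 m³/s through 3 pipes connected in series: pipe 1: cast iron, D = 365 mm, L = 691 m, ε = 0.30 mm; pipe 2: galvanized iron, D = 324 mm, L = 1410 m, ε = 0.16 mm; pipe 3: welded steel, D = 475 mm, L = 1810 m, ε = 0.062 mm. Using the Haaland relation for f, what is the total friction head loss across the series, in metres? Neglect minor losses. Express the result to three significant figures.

Pipe 1: V = 1.462 m/s, Re = 1.07×10^6, ε/D = 8.22×10^-4, f = 0.01906, h_1 = f(L/D)V²/2g = 3.931 m
Pipe 2: V = 1.856 m/s, Re = 1.20×10^6, ε/D = 4.94×10^-4, f = 0.01706, h_2 = f(L/D)V²/2g = 13.03 m
Pipe 3: V = 0.8634 m/s, Re = 8.20×10^5, ε/D = 1.31×10^-4, f = 0.01396, h_3 = f(L/D)V²/2g = 2.021 m
Series → Q common, losses add: H = Σh = 18.98 m

H ≈ 19.0 m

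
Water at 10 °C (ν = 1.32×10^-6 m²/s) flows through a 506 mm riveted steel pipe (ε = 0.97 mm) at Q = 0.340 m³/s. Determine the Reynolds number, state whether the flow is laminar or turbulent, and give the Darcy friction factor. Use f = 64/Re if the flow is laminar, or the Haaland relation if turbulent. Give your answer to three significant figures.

Re ≈ 6.48×10^5; turbulent; f ≈ 0.0235

V = 4Q/(πD²) = 1.691 m/s
Re = VD/ν = 1.691·0.506/1.32×10^-6 = 6.48×10^5
Re > 4000 → turbulent; ε/D = 0.00192
Haaland: f = 0.02346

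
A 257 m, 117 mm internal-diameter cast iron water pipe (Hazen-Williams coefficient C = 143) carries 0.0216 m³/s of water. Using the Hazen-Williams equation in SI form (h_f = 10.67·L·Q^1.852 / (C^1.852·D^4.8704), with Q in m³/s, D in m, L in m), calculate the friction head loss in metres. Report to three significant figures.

h_f = 10.67·257·0.0216^1.852 / (143^1.852·0.117^4.8704) = 7.946 m

h_f ≈ 7.95 m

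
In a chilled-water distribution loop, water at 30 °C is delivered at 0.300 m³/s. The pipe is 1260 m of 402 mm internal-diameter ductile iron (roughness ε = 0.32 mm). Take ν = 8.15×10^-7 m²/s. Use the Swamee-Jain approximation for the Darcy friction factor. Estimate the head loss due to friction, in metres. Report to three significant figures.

V = 4Q/(πD²) = 4·0.300/(π·0.402²) = 2.364 m/s
Re = VD/ν = 2.364·0.402/8.15×10^-7 = 1.17×10^6 → turbulent
ε/D = 0.32/402 = 7.96×10^-4
Swamee-Jain: f = 0.01898
h_f = f(L/D)V²/(2g) = 0.01898·(1260/0.402)·2.364²/(2·9.81) = 16.94 m

h_f ≈ 16.9 m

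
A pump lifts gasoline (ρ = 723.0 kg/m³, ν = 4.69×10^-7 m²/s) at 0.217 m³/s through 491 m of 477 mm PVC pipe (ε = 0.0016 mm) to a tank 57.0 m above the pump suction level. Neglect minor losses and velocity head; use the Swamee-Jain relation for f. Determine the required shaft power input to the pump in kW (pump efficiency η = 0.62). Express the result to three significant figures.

P_shaft ≈ 144 kW

V = 4Q/(πD²) = 1.214 m/s; Re = 1.24×10^6; ε/D = 3.35×10^-6; f = 0.01130
h_f = f(L/D)V²/2g = 0.8743 m
Total head H = z + h_f = 57.0 + 0.8743 = 57.87 m
P_hyd = ρgQH = 723.0·9.81·0.217·57.87 = 89.07 kW
P_shaft = P_hyd/η = 89.07/0.62 = 143.7 kW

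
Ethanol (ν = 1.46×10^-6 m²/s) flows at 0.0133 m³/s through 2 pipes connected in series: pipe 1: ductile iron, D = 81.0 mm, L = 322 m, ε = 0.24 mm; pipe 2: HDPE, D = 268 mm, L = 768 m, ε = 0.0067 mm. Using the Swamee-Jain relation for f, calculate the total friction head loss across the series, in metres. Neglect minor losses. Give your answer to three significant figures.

H ≈ 36.9 m

Pipe 1: V = 2.581 m/s, Re = 1.43×10^5, ε/D = 0.00296, f = 0.02722, h_1 = f(L/D)V²/2g = 36.74 m
Pipe 2: V = 0.2358 m/s, Re = 4.33×10^4, ε/D = 2.50×10^-5, f = 0.02155, h_2 = f(L/D)V²/2g = 0.1749 m
Series → Q common, losses add: H = Σh = 36.92 m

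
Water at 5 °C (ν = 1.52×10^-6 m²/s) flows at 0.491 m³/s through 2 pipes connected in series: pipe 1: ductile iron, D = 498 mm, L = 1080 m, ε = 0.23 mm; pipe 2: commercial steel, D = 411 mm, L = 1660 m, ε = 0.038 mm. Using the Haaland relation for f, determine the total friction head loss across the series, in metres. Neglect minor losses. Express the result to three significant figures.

H ≈ 49.2 m

Pipe 1: V = 2.521 m/s, Re = 8.26×10^5, ε/D = 4.62×10^-4, f = 0.01700, h_1 = f(L/D)V²/2g = 11.94 m
Pipe 2: V = 3.701 m/s, Re = 1.00×10^6, ε/D = 9.25×10^-5, f = 0.01321, h_2 = f(L/D)V²/2g = 37.25 m
Series → Q common, losses add: H = Σh = 49.19 m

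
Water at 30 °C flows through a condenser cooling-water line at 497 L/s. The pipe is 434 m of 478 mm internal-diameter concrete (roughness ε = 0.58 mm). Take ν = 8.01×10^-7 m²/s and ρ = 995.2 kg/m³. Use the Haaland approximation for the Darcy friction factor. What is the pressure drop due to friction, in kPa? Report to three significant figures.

Δp ≈ 72.0 kPa

V = 4Q/(πD²) = 4·0.497/(π·0.478²) = 2.770 m/s
Re = VD/ν = 2.770·0.478/8.01×10^-7 = 1.65×10^6 → turbulent
ε/D = 0.58/478 = 0.00121
Haaland: f = 0.02078
h_f = f(L/D)V²/(2g) = 0.02078·(434/0.478)·2.770²/(2·9.81) = 7.375 m
Δp = ρg·h_f = 995.2·9.81·7.375 = 72.00 kPa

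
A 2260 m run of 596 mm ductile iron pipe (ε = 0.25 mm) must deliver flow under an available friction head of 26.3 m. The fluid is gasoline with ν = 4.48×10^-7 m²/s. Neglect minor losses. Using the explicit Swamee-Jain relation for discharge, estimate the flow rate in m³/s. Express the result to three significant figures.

Q ≈ 0.808 m³/s

Swamee-Jain (Type II): Q = -0.965·√(gD⁵h_f/L)·ln[ε/(3.7D) + √(3.17ν²L/(gD³h_f))]
√(gD⁵h_f/L) = √(9.81·0.596⁵·26.3/2260) = 0.09266
ε/(3.7D) = 1.13×10^-4; √(3.17ν²L/(gD³h_f)) = 5.13×10^-6
Q = -0.965·0.09266·ln(1.185×10^-4) = 0.8083 m³/s
Check: V = 2.90 m/s, Re = 3.85×10^6, f = 0.01627, h_f = 26.4 m ≈ 26.3 m ✓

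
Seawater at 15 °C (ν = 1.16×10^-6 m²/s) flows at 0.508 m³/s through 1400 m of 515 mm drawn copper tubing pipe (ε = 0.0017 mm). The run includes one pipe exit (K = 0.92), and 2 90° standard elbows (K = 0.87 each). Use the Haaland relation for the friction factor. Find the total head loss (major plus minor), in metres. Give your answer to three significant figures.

V = 4Q/(πD²) = 2.439 m/s; V²/2g = 0.3031 m
Re = 1.08×10^6, ε/D = 3.30×10^-6 → f = 0.01149 (Haaland)
Major: h_f = f(L/D)·V²/2g = 0.01149·2718·0.3031 = 9.468 m
Minor: ΣK = 2.66; h_m = ΣK·V²/2g = 0.8063 m
Total H_L = 9.468 + 0.8063 = 10.27 m

H_L ≈ 10.3 m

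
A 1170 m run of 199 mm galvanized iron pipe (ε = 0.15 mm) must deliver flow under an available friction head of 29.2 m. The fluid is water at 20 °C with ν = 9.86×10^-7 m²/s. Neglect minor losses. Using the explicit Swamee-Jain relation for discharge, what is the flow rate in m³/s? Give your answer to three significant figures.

Q ≈ 0.0702 m³/s

Swamee-Jain (Type II): Q = -0.965·√(gD⁵h_f/L)·ln[ε/(3.7D) + √(3.17ν²L/(gD³h_f))]
√(gD⁵h_f/L) = √(9.81·0.199⁵·29.2/1170) = 0.008741
ε/(3.7D) = 2.04×10^-4; √(3.17ν²L/(gD³h_f)) = 4.00×10^-5
Q = -0.965·0.008741·ln(2.437×10^-4) = 0.07018 m³/s
Check: V = 2.26 m/s, Re = 4.55×10^5, f = 0.01927, h_f = 29.4 m ≈ 29.2 m ✓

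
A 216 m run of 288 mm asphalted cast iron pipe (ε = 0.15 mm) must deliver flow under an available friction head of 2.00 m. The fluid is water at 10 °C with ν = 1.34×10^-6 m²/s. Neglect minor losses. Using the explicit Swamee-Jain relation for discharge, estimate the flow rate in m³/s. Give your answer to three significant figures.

Q ≈ 0.111 m³/s

Swamee-Jain (Type II): Q = -0.965·√(gD⁵h_f/L)·ln[ε/(3.7D) + √(3.17ν²L/(gD³h_f))]
√(gD⁵h_f/L) = √(9.81·0.288⁵·2.00/216) = 0.01342
ε/(3.7D) = 1.41×10^-4; √(3.17ν²L/(gD³h_f)) = 5.12×10^-5
Q = -0.965·0.01342·ln(1.920×10^-4) = 0.1108 m³/s
Check: V = 1.70 m/s, Re = 3.66×10^5, f = 0.01821, h_f = 2.01 m ≈ 2.00 m ✓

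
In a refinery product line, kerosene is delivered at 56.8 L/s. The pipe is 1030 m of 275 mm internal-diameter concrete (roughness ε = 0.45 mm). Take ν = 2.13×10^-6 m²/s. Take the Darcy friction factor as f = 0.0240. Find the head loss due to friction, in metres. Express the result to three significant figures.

h_f ≈ 4.19 m

V = 4Q/(πD²) = 4·0.0568/(π·0.275²) = 0.9563 m/s
h_f = f(L/D)V²/(2g) = 0.02400·(1030/0.275)·0.9563²/(2·9.81) = 4.190 m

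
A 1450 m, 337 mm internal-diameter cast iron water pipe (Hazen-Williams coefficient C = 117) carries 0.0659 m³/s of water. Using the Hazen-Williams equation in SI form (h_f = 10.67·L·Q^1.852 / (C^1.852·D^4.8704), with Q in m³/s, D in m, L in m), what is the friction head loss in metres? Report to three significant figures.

h_f = 10.67·1450·0.0659^1.852 / (117^1.852·0.337^4.8704) = 2.968 m

h_f ≈ 2.97 m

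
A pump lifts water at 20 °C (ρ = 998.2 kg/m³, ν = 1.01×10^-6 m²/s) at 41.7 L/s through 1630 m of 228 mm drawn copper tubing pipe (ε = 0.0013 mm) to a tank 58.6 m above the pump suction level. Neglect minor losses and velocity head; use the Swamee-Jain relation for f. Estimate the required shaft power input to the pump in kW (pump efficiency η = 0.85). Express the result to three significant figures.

P_shaft ≈ 30.9 kW

V = 4Q/(πD²) = 1.021 m/s; Re = 2.31×10^5; ε/D = 5.70×10^-6; f = 0.01517
h_f = f(L/D)V²/2g = 5.765 m
Total head H = z + h_f = 58.6 + 5.765 = 64.37 m
P_hyd = ρgQH = 998.2·9.81·0.0417·64.37 = 26.28 kW
P_shaft = P_hyd/η = 26.28/0.85 = 30.92 kW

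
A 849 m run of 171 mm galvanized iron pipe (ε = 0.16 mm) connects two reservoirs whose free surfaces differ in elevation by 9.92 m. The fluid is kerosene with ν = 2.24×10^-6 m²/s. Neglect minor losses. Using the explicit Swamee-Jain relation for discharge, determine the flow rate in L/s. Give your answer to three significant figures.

Q ≈ 30.7 L/s

Swamee-Jain (Type II): Q = -0.965·√(gD⁵h_f/L)·ln[ε/(3.7D) + √(3.17ν²L/(gD³h_f))]
√(gD⁵h_f/L) = √(9.81·0.171⁵·9.92/849) = 0.004094
ε/(3.7D) = 2.53×10^-4; √(3.17ν²L/(gD³h_f)) = 1.67×10^-4
Q = -0.965·0.004094·ln(4.195×10^-4) = 0.03072 m³/s
Check: V = 1.34 m/s, Re = 1.02×10^5, f = 0.02207, h_f = 9.99 m ≈ 9.92 m ✓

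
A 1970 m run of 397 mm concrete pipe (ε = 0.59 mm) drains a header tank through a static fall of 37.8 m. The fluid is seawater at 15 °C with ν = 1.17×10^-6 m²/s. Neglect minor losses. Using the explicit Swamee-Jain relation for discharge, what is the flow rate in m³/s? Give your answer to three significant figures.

Q ≈ 0.323 m³/s

Swamee-Jain (Type II): Q = -0.965·√(gD⁵h_f/L)·ln[ε/(3.7D) + √(3.17ν²L/(gD³h_f))]
√(gD⁵h_f/L) = √(9.81·0.397⁵·37.8/1970) = 0.04308
ε/(3.7D) = 4.02×10^-4; √(3.17ν²L/(gD³h_f)) = 1.92×10^-5
Q = -0.965·0.04308·ln(4.209×10^-4) = 0.3232 m³/s
Check: V = 2.61 m/s, Re = 8.86×10^5, f = 0.02202, h_f = 38.0 m ≈ 37.8 m ✓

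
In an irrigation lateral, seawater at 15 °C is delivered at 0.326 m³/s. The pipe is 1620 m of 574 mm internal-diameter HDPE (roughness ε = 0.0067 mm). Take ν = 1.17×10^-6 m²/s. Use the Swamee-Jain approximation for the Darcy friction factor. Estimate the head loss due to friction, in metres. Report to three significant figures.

V = 4Q/(πD²) = 4·0.326/(π·0.574²) = 1.260 m/s
Re = VD/ν = 1.260·0.574/1.17×10^-6 = 6.18×10^5 → turbulent
ε/D = 0.0067/574 = 1.17×10^-5
Swamee-Jain: f = 0.01282
h_f = f(L/D)V²/(2g) = 0.01282·(1620/0.574)·1.260²/(2·9.81) = 2.927 m

h_f ≈ 2.93 m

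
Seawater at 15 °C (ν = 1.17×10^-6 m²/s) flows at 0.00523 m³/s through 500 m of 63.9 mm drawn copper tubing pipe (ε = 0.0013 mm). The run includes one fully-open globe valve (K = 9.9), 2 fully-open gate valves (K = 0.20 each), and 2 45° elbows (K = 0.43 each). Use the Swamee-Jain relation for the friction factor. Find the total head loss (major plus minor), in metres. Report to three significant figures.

V = 4Q/(πD²) = 1.631 m/s; V²/2g = 0.1356 m
Re = 8.91×10^4, ε/D = 2.03×10^-5 → f = 0.01842 (Swamee-Jain)
Major: h_f = f(L/D)·V²/2g = 0.01842·7825·0.1356 = 19.54 m
Minor: ΣK = 11.2; h_m = ΣK·V²/2g = 1.513 m
Total H_L = 19.54 + 1.513 = 21.05 m

H_L ≈ 21.0 m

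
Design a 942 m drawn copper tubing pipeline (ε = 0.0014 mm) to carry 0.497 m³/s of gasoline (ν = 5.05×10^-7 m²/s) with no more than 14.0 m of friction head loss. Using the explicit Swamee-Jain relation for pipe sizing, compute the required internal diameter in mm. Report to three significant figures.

Swamee-Jain (Type III): D = 0.66·[ε^1.25·(LQ²/(gh_f))^4.75 + ν·Q^9.4·(L/(gh_f))^5.2]^0.04
LQ²/(gh_f) = 1.694; L/(gh_f) = 6.859
Term 1 = ε^1.25·(…)^4.75 = 5.89×10^-7; Term 2 = ν·Q^9.4·(…)^5.2 = 1.58×10^-5
D = 0.66·(5.89×10^-7 + 1.58×10^-5)^0.04 = 0.4247 m = 425 mm
Check: V = 3.51 m/s, Re = 2.95×10^6, f = 0.009915, h_f = 13.8 m ≈ 14.0 m ✓

D ≈ 425 mm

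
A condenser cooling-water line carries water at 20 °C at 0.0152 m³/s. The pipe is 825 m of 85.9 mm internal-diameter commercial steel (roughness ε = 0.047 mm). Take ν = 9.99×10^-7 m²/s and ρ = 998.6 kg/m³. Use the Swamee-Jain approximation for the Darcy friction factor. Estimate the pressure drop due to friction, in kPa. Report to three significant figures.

V = 4Q/(πD²) = 4·0.0152/(π·0.0859²) = 2.623 m/s
Re = VD/ν = 2.623·0.0859/9.99×10^-7 = 2.26×10^5 → turbulent
ε/D = 0.047/85.9 = 5.47×10^-4
Swamee-Jain: f = 0.01899
h_f = f(L/D)V²/(2g) = 0.01899·(825/0.0859)·2.623²/(2·9.81) = 63.94 m
Δp = ρg·h_f = 998.6·9.81·63.94 = 626.4 kPa

Δp ≈ 626 kPa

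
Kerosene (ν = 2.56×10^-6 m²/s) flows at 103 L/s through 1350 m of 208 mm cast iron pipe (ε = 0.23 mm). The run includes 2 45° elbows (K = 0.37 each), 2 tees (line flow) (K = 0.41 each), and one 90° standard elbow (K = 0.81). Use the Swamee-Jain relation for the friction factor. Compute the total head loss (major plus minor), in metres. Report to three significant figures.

H_L ≈ 66.0 m

V = 4Q/(πD²) = 3.031 m/s; V²/2g = 0.4683 m
Re = 2.46×10^5, ε/D = 0.00111 → f = 0.02136 (Swamee-Jain)
Major: h_f = f(L/D)·V²/2g = 0.02136·6490·0.4683 = 64.94 m
Minor: ΣK = 2.37; h_m = ΣK·V²/2g = 1.110 m
Total H_L = 64.94 + 1.110 = 66.05 m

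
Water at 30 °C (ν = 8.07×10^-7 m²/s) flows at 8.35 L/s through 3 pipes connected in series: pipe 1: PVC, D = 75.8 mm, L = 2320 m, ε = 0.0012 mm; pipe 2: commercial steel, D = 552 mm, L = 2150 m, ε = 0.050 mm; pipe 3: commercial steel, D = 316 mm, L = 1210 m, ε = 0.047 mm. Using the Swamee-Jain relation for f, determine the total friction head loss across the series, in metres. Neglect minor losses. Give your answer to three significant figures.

H ≈ 86.0 m

Pipe 1: V = 1.850 m/s, Re = 1.74×10^5, ε/D = 1.58×10^-5, f = 0.01610, h_1 = f(L/D)V²/2g = 85.99 m
Pipe 2: V = 0.03489 m/s, Re = 2.39×10^4, ε/D = 9.06×10^-5, f = 0.02495, h_2 = f(L/D)V²/2g = 0.006031 m
Pipe 3: V = 0.1065 m/s, Re = 4.17×10^4, ε/D = 1.49×10^-4, f = 0.02218, h_3 = f(L/D)V²/2g = 0.04906 m
Series → Q common, losses add: H = Σh = 86.04 m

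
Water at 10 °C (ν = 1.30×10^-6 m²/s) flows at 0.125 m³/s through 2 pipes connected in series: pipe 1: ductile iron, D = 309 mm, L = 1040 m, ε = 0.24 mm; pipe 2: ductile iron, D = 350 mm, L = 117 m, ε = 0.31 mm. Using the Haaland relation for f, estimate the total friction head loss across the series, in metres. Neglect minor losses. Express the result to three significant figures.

Pipe 1: V = 1.667 m/s, Re = 3.96×10^5, ε/D = 7.77×10^-4, f = 0.01929, h_1 = f(L/D)V²/2g = 9.196 m
Pipe 2: V = 1.299 m/s, Re = 3.50×10^5, ε/D = 8.86×10^-4, f = 0.01990, h_2 = f(L/D)V²/2g = 0.5724 m
Series → Q common, losses add: H = Σh = 9.769 m

H ≈ 9.77 m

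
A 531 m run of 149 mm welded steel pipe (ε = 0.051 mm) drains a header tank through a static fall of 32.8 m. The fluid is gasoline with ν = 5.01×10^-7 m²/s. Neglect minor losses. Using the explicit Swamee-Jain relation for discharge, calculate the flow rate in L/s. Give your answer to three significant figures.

Swamee-Jain (Type II): Q = -0.965·√(gD⁵h_f/L)·ln[ε/(3.7D) + √(3.17ν²L/(gD³h_f))]
√(gD⁵h_f/L) = √(9.81·0.149⁵·32.8/531) = 0.006671
ε/(3.7D) = 9.25×10^-5; √(3.17ν²L/(gD³h_f)) = 1.99×10^-5
Q = -0.965·0.006671·ln(1.124×10^-4) = 0.05854 m³/s
Check: V = 3.36 m/s, Re = 9.98×10^5, f = 0.01612, h_f = 33.0 m ≈ 32.8 m ✓

Q ≈ 58.5 L/s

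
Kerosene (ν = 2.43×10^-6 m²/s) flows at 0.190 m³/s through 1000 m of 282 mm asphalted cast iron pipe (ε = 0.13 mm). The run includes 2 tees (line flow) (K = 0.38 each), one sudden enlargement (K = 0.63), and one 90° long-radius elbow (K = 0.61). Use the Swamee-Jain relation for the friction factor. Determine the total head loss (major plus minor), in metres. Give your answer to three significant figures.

V = 4Q/(πD²) = 3.042 m/s; V²/2g = 0.4717 m
Re = 3.53×10^5, ε/D = 4.61×10^-4 → f = 0.01789 (Swamee-Jain)
Major: h_f = f(L/D)·V²/2g = 0.01789·3546·0.4717 = 29.93 m
Minor: ΣK = 2.00; h_m = ΣK·V²/2g = 0.9433 m
Total H_L = 29.93 + 0.9433 = 30.87 m

H_L ≈ 30.9 m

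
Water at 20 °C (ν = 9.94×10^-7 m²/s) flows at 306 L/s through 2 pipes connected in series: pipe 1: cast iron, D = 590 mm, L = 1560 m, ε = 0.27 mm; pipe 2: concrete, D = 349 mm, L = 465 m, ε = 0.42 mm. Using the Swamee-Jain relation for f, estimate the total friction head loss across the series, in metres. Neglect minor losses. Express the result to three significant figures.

Pipe 1: V = 1.119 m/s, Re = 6.64×10^5, ε/D = 4.58×10^-4, f = 0.01727, h_1 = f(L/D)V²/2g = 2.915 m
Pipe 2: V = 3.199 m/s, Re = 1.12×10^6, ε/D = 0.00120, f = 0.02087, h_2 = f(L/D)V²/2g = 14.50 m
Series → Q common, losses add: H = Σh = 17.42 m

H ≈ 17.4 m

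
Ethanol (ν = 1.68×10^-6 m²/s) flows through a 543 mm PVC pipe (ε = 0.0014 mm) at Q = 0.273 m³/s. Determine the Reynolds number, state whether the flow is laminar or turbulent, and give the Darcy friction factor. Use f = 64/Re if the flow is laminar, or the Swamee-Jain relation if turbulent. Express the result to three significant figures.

V = 4Q/(πD²) = 1.179 m/s
Re = VD/ν = 1.179·0.543/1.68×10^-6 = 3.81×10^5
Re > 4000 → turbulent; ε/D = 2.58×10^-6
Swamee-Jain: f = 0.01379

Re ≈ 3.81×10^5; turbulent; f ≈ 0.0138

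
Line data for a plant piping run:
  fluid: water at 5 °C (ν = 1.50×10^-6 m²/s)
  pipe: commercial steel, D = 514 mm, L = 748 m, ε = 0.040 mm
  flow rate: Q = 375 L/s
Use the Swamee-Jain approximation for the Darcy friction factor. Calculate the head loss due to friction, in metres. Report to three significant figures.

V = 4Q/(πD²) = 4·0.375/(π·0.514²) = 1.807 m/s
Re = VD/ν = 1.807·0.514/1.50×10^-6 = 6.19×10^5 → turbulent
ε/D = 0.040/514 = 7.78×10^-5
Swamee-Jain: f = 0.01384
h_f = f(L/D)V²/(2g) = 0.01384·(748/0.514)·1.807²/(2·9.81) = 3.353 m

h_f ≈ 3.35 m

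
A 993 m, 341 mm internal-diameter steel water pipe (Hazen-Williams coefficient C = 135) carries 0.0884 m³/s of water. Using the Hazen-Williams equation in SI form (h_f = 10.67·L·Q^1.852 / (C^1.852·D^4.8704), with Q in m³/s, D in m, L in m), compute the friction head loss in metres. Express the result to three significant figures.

h_f = 10.67·993·0.0884^1.852 / (135^1.852·0.341^4.8704) = 2.537 m

h_f ≈ 2.54 m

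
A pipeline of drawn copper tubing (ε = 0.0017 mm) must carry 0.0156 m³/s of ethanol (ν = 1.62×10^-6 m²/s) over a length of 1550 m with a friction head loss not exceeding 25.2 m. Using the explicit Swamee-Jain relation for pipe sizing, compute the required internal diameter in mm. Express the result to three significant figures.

Swamee-Jain (Type III): D = 0.66·[ε^1.25·(LQ²/(gh_f))^4.75 + ν·Q^9.4·(L/(gh_f))^5.2]^0.04
LQ²/(gh_f) = 0.001526; L/(gh_f) = 6.270
Term 1 = ε^1.25·(…)^4.75 = 2.57×10^-21; Term 2 = ν·Q^9.4·(…)^5.2 = 2.35×10^-19
D = 0.66·(2.57×10^-21 + 2.35×10^-19)^0.04 = 0.1187 m = 119 mm
Check: V = 1.41 m/s, Re = 1.03×10^5, f = 0.01783, h_f = 23.6 m ≈ 25.2 m ✓

D ≈ 119 mm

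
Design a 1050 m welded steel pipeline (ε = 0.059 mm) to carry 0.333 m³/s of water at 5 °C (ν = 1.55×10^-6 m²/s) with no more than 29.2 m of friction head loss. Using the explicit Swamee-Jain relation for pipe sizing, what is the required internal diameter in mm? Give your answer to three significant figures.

Swamee-Jain (Type III): D = 0.66·[ε^1.25·(LQ²/(gh_f))^4.75 + ν·Q^9.4·(L/(gh_f))^5.2]^0.04
LQ²/(gh_f) = 0.4065; L/(gh_f) = 3.666
Term 1 = ε^1.25·(…)^4.75 = 7.19×10^-8; Term 2 = ν·Q^9.4·(…)^5.2 = 4.31×10^-8
D = 0.66·(7.19×10^-8 + 4.31×10^-8)^0.04 = 0.3483 m = 348 mm
Check: V = 3.49 m/s, Re = 7.85×10^5, f = 0.01466, h_f = 27.5 m ≈ 29.2 m ✓

D ≈ 348 mm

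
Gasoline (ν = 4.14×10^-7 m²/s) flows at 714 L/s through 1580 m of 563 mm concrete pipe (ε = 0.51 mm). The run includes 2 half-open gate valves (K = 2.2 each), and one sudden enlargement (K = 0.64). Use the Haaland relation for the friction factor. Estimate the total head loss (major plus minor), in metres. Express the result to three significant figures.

H_L ≈ 24.8 m

V = 4Q/(πD²) = 2.868 m/s; V²/2g = 0.4193 m
Re = 3.90×10^6, ε/D = 9.06×10^-4 → f = 0.01928 (Haaland)
Major: h_f = f(L/D)·V²/2g = 0.01928·2806·0.4193 = 22.69 m
Minor: ΣK = 5.04; h_m = ΣK·V²/2g = 2.113 m
Total H_L = 22.69 + 2.113 = 24.80 m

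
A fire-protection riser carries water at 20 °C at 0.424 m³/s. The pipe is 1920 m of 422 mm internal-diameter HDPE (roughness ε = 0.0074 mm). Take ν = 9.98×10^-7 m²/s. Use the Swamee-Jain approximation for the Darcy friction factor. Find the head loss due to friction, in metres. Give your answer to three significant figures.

V = 4Q/(πD²) = 4·0.424/(π·0.422²) = 3.031 m/s
Re = VD/ν = 3.031·0.422/9.98×10^-7 = 1.28×10^6 → turbulent
ε/D = 0.0074/422 = 1.75×10^-5
Swamee-Jain: f = 0.01162
h_f = f(L/D)V²/(2g) = 0.01162·(1920/0.422)·3.031²/(2·9.81) = 24.77 m

h_f ≈ 24.8 m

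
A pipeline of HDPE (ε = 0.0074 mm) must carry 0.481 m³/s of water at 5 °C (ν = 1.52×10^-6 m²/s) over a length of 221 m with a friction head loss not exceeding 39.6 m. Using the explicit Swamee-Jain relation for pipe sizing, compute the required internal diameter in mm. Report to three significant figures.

D ≈ 264 mm

Swamee-Jain (Type III): D = 0.66·[ε^1.25·(LQ²/(gh_f))^4.75 + ν·Q^9.4·(L/(gh_f))^5.2]^0.04
LQ²/(gh_f) = 0.1316; L/(gh_f) = 0.5689
Term 1 = ε^1.25·(…)^4.75 = 2.53×10^-11; Term 2 = ν·Q^9.4·(…)^5.2 = 8.32×10^-11
D = 0.66·(2.53×10^-11 + 8.32×10^-11)^0.04 = 0.2636 m = 264 mm
Check: V = 8.81 m/s, Re = 1.53×10^6, f = 0.01164, h_f = 38.6 m ≈ 39.6 m ✓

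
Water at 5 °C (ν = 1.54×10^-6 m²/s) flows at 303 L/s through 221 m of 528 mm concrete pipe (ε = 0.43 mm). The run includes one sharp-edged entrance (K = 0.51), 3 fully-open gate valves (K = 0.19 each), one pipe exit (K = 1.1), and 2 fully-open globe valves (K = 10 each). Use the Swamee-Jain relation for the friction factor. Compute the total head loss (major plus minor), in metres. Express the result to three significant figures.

V = 4Q/(πD²) = 1.384 m/s; V²/2g = 0.09760 m
Re = 4.74×10^5, ε/D = 8.14×10^-4 → f = 0.01954 (Swamee-Jain)
Major: h_f = f(L/D)·V²/2g = 0.01954·418.6·0.09760 = 0.7982 m
Minor: ΣK = 22.2; h_m = ΣK·V²/2g = 2.165 m
Total H_L = 0.7982 + 2.165 = 2.963 m

H_L ≈ 2.96 m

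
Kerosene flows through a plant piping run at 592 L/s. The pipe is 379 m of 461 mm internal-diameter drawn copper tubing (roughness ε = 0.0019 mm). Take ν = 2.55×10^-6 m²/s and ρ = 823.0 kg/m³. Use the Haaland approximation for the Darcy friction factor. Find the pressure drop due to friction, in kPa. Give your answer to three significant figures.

Δp ≈ 53.4 kPa

V = 4Q/(πD²) = 4·0.592/(π·0.461²) = 3.547 m/s
Re = VD/ν = 3.547·0.461/2.55×10^-6 = 6.41×10^5 → turbulent
ε/D = 0.0019/461 = 4.12×10^-6
Haaland: f = 0.01255
h_f = f(L/D)V²/(2g) = 0.01255·(379/0.461)·3.547²/(2·9.81) = 6.617 m
Δp = ρg·h_f = 823.0·9.81·6.617 = 53.43 kPa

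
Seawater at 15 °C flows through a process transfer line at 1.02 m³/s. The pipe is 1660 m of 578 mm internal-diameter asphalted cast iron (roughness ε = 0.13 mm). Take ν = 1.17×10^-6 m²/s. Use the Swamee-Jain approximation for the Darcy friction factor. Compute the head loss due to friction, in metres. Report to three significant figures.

V = 4Q/(πD²) = 4·1.02/(π·0.578²) = 3.887 m/s
Re = VD/ν = 3.887·0.578/1.17×10^-6 = 1.92×10^6 → turbulent
ε/D = 0.13/578 = 2.25×10^-4
Swamee-Jain: f = 0.01463
h_f = f(L/D)V²/(2g) = 0.01463·(1660/0.578)·3.887²/(2·9.81) = 32.36 m

h_f ≈ 32.4 m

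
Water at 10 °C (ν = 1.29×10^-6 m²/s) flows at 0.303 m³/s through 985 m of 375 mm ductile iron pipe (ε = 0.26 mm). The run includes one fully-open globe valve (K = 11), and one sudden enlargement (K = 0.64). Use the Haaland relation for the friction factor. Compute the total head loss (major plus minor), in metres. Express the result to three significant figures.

H_L ≈ 23.1 m

V = 4Q/(πD²) = 2.743 m/s; V²/2g = 0.3836 m
Re = 7.98×10^5, ε/D = 6.93×10^-4 → f = 0.01846 (Haaland)
Major: h_f = f(L/D)·V²/2g = 0.01846·2627·0.3836 = 18.60 m
Minor: ΣK = 11.6; h_m = ΣK·V²/2g = 4.465 m
Total H_L = 18.60 + 4.465 = 23.07 m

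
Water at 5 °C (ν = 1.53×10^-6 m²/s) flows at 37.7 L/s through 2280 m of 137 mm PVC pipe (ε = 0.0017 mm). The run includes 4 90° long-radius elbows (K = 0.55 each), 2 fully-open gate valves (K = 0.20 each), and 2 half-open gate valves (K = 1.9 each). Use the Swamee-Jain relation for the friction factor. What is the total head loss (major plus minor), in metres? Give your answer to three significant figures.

V = 4Q/(πD²) = 2.557 m/s; V²/2g = 0.3334 m
Re = 2.29×10^5, ε/D = 1.24×10^-5 → f = 0.01525 (Swamee-Jain)
Major: h_f = f(L/D)·V²/2g = 0.01525·16642·0.3334 = 84.63 m
Minor: ΣK = 6.40; h_m = ΣK·V²/2g = 2.134 m
Total H_L = 84.63 + 2.134 = 86.76 m

H_L ≈ 86.8 m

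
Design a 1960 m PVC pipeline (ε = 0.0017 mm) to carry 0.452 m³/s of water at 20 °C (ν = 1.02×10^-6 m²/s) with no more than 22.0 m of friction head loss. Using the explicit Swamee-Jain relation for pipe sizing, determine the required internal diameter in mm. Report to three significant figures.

D ≈ 447 mm

Swamee-Jain (Type III): D = 0.66·[ε^1.25·(LQ²/(gh_f))^4.75 + ν·Q^9.4·(L/(gh_f))^5.2]^0.04
LQ²/(gh_f) = 1.855; L/(gh_f) = 9.082
Term 1 = ε^1.25·(…)^4.75 = 1.16×10^-6; Term 2 = ν·Q^9.4·(…)^5.2 = 5.62×10^-5
D = 0.66·(1.16×10^-6 + 5.62×10^-5)^0.04 = 0.4466 m = 447 mm
Check: V = 2.89 m/s, Re = 1.26×10^6, f = 0.01127, h_f = 21.0 m ≈ 22.0 m ✓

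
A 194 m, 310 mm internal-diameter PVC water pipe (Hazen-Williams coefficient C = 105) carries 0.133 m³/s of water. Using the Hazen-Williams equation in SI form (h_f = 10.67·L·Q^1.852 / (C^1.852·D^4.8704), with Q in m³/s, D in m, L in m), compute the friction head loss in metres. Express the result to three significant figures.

h_f ≈ 2.68 m

h_f = 10.67·194·0.133^1.852 / (105^1.852·0.310^4.8704) = 2.675 m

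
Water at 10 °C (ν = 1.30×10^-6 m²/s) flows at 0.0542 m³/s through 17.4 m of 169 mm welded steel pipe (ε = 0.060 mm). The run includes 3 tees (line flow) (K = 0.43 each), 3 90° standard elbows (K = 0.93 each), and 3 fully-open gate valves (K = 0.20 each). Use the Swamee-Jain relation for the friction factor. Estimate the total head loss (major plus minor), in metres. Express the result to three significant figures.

H_L ≈ 1.92 m

V = 4Q/(πD²) = 2.416 m/s; V²/2g = 0.2976 m
Re = 3.14×10^5, ε/D = 3.55×10^-4 → f = 0.01737 (Swamee-Jain)
Major: h_f = f(L/D)·V²/2g = 0.01737·103.0·0.2976 = 0.5321 m
Minor: ΣK = 4.68; h_m = ΣK·V²/2g = 1.393 m
Total H_L = 0.5321 + 1.393 = 1.925 m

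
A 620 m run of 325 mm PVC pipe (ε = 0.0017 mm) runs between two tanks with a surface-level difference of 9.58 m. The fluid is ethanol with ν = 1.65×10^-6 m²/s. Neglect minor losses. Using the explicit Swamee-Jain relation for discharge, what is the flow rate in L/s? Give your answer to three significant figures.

Q ≈ 228 L/s

Swamee-Jain (Type II): Q = -0.965·√(gD⁵h_f/L)·ln[ε/(3.7D) + √(3.17ν²L/(gD³h_f))]
√(gD⁵h_f/L) = √(9.81·0.325⁵·9.58/620) = 0.02344
ε/(3.7D) = 1.41×10^-6; √(3.17ν²L/(gD³h_f)) = 4.07×10^-5
Q = -0.965·0.02344·ln(4.214×10^-5) = 0.2279 m³/s
Check: V = 2.75 m/s, Re = 5.41×10^5, f = 0.01300, h_f = 9.54 m ≈ 9.58 m ✓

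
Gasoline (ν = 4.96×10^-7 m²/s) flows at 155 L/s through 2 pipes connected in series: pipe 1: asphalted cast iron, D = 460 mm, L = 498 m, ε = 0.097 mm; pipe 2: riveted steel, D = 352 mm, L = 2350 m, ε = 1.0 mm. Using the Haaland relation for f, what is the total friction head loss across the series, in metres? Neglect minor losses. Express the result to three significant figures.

Pipe 1: V = 0.9327 m/s, Re = 8.65×10^5, ε/D = 2.11×10^-4, f = 0.01483, h_1 = f(L/D)V²/2g = 0.7119 m
Pipe 2: V = 1.593 m/s, Re = 1.13×10^6, ε/D = 0.00284, f = 0.02593, h_2 = f(L/D)V²/2g = 22.39 m
Series → Q common, losses add: H = Σh = 23.10 m

H ≈ 23.1 m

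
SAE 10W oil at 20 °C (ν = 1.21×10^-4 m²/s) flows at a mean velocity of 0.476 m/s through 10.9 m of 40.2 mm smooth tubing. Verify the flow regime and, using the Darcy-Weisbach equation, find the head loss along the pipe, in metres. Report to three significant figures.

h_f ≈ 1.27 m

Re = VD/ν = 0.476·0.04020/1.21×10^-4 = 158 → laminar (Re < 2300)
f = 64/Re = 0.4047
h_f = f(L/D)V²/(2g) = 0.4047·(10.9/0.04020)·0.476²/(2·9.81) = 1.267 m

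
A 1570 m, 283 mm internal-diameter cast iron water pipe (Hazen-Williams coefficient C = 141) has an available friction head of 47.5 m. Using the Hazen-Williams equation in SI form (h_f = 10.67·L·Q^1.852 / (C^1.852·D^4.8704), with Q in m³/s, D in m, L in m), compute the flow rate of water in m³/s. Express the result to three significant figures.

Rearranging: Q = [h_f·C^1.852·D^4.8704 / (10.67·L)]^(1/1.852)
Q = [47.5·141^1.852·0.283^4.8704 / (10.67·1570)]^0.540 = 0.2148 m³/s

Q ≈ 0.215 m³/s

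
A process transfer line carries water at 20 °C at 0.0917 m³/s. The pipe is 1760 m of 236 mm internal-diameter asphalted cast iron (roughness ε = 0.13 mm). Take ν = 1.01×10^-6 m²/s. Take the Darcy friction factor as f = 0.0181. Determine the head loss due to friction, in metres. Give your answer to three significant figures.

h_f ≈ 30.2 m

V = 4Q/(πD²) = 4·0.0917/(π·0.236²) = 2.096 m/s
h_f = f(L/D)V²/(2g) = 0.01810·(1760/0.236)·2.096²/(2·9.81) = 30.23 m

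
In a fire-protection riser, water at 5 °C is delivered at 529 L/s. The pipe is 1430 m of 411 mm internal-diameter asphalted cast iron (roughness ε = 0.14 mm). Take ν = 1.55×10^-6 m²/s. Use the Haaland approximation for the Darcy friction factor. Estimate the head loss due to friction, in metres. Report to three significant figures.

V = 4Q/(πD²) = 4·0.529/(π·0.411²) = 3.987 m/s
Re = VD/ν = 3.987·0.411/1.55×10^-6 = 1.06×10^6 → turbulent
ε/D = 0.14/411 = 3.41×10^-4
Haaland: f = 0.01593
h_f = f(L/D)V²/(2g) = 0.01593·(1430/0.411)·3.987²/(2·9.81) = 44.91 m

h_f ≈ 44.9 m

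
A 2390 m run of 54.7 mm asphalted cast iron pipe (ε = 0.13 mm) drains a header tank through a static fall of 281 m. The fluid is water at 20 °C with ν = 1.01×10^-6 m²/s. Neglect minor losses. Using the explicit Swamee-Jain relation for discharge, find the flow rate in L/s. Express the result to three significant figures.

Swamee-Jain (Type II): Q = -0.965·√(gD⁵h_f/L)·ln[ε/(3.7D) + √(3.17ν²L/(gD³h_f))]
√(gD⁵h_f/L) = √(9.81·0.0547⁵·281/2390) = 7.515×10^-4
ε/(3.7D) = 6.42×10^-4; √(3.17ν²L/(gD³h_f)) = 1.31×10^-4
Q = -0.965·7.515×10^-4·ln(7.732×10^-4) = 0.005196 m³/s
Check: V = 2.21 m/s, Re = 1.20×10^5, f = 0.02604, h_f = 283 m ≈ 281 m ✓

Q ≈ 5.20 L/s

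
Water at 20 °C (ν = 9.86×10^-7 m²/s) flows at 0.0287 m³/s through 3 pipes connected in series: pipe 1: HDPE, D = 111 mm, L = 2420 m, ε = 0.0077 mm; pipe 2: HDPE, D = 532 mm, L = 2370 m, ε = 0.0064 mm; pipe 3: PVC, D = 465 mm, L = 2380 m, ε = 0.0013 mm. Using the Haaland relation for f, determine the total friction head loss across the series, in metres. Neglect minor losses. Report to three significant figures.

H ≈ 144 m

Pipe 1: V = 2.966 m/s, Re = 3.34×10^5, ε/D = 6.94×10^-5, f = 0.01472, h_1 = f(L/D)V²/2g = 143.8 m
Pipe 2: V = 0.1291 m/s, Re = 6.97×10^4, ε/D = 1.20×10^-5, f = 0.01928, h_2 = f(L/D)V²/2g = 0.07299 m
Pipe 3: V = 0.1690 m/s, Re = 7.97×10^4, ε/D = 2.80×10^-6, f = 0.01871, h_3 = f(L/D)V²/2g = 0.1394 m
Series → Q common, losses add: H = Σh = 144.1 m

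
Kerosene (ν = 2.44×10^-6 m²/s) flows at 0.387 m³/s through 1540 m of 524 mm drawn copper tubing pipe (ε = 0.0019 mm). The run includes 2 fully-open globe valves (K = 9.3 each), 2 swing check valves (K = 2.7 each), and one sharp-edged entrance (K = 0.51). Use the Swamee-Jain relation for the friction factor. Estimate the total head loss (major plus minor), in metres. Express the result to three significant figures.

H_L ≈ 10.7 m

V = 4Q/(πD²) = 1.795 m/s; V²/2g = 0.1641 m
Re = 3.85×10^5, ε/D = 3.63×10^-6 → f = 0.01377 (Swamee-Jain)
Major: h_f = f(L/D)·V²/2g = 0.01377·2939·0.1641 = 6.644 m
Minor: ΣK = 24.5; h_m = ΣK·V²/2g = 4.023 m
Total H_L = 6.644 + 4.023 = 10.67 m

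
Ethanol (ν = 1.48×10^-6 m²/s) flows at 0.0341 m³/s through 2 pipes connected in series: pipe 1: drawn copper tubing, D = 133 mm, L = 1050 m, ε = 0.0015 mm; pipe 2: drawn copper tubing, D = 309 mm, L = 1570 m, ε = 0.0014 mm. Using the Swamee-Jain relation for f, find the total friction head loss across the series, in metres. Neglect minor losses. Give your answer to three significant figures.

H ≈ 38.2 m

Pipe 1: V = 2.454 m/s, Re = 2.21×10^5, ε/D = 1.13×10^-5, f = 0.01535, h_1 = f(L/D)V²/2g = 37.21 m
Pipe 2: V = 0.4547 m/s, Re = 9.49×10^4, ε/D = 4.53×10^-6, f = 0.01809, h_2 = f(L/D)V²/2g = 0.9684 m
Series → Q common, losses add: H = Σh = 38.18 m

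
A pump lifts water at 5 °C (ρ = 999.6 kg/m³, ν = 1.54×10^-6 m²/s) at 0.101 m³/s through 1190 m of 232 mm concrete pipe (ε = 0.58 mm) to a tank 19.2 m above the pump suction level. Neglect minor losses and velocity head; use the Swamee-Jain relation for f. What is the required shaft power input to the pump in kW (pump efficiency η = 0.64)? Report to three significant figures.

P_shaft ≈ 88.5 kW

V = 4Q/(πD²) = 2.389 m/s; Re = 3.60×10^5; ε/D = 0.00250; f = 0.02544
h_f = f(L/D)V²/2g = 37.96 m
Total head H = z + h_f = 19.2 + 37.96 = 57.16 m
P_hyd = ρgQH = 999.6·9.81·0.101·57.16 = 56.62 kW
P_shaft = P_hyd/η = 56.62/0.64 = 88.46 kW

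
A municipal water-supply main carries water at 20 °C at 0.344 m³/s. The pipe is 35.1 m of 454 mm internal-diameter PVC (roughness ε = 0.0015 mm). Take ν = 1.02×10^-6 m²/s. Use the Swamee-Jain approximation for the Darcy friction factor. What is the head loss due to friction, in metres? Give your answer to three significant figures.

V = 4Q/(πD²) = 4·0.344/(π·0.454²) = 2.125 m/s
Re = VD/ν = 2.125·0.454/1.02×10^-6 = 9.46×10^5 → turbulent
ε/D = 0.0015/454 = 3.30×10^-6
Swamee-Jain: f = 0.01180
h_f = f(L/D)V²/(2g) = 0.01180·(35.1/0.454)·2.125²/(2·9.81) = 0.2099 m

h_f ≈ 0.210 m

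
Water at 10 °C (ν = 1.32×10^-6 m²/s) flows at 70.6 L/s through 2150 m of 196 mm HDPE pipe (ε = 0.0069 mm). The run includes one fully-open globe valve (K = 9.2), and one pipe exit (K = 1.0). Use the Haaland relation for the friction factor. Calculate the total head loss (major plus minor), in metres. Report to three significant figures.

H_L ≈ 46.6 m

V = 4Q/(πD²) = 2.340 m/s; V²/2g = 0.2791 m
Re = 3.47×10^5, ε/D = 3.52×10^-5 → f = 0.01429 (Haaland)
Major: h_f = f(L/D)·V²/2g = 0.01429·10969·0.2791 = 43.75 m
Minor: ΣK = 10.2; h_m = ΣK·V²/2g = 2.846 m
Total H_L = 43.75 + 2.846 = 46.59 m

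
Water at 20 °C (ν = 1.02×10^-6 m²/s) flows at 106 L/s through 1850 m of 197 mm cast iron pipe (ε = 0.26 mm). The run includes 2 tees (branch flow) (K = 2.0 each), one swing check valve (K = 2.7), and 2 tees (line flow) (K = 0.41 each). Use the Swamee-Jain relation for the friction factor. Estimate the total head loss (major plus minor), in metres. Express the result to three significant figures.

V = 4Q/(πD²) = 3.478 m/s; V²/2g = 0.6164 m
Re = 6.72×10^5, ε/D = 0.00132 → f = 0.02150 (Swamee-Jain)
Major: h_f = f(L/D)·V²/2g = 0.02150·9391·0.6164 = 124.5 m
Minor: ΣK = 7.52; h_m = ΣK·V²/2g = 4.635 m
Total H_L = 124.5 + 4.635 = 129.1 m

H_L ≈ 129 m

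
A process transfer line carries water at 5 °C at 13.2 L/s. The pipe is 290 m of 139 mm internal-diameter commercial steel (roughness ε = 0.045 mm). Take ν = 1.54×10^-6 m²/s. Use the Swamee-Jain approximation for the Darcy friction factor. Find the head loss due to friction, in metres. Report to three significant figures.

h_f ≈ 1.64 m

V = 4Q/(πD²) = 4·0.0132/(π·0.139²) = 0.8699 m/s
Re = VD/ν = 0.8699·0.139/1.54×10^-6 = 7.85×10^4 → turbulent
ε/D = 0.045/139 = 3.24×10^-4
Swamee-Jain: f = 0.02036
h_f = f(L/D)V²/(2g) = 0.02036·(290/0.139)·0.8699²/(2·9.81) = 1.638 m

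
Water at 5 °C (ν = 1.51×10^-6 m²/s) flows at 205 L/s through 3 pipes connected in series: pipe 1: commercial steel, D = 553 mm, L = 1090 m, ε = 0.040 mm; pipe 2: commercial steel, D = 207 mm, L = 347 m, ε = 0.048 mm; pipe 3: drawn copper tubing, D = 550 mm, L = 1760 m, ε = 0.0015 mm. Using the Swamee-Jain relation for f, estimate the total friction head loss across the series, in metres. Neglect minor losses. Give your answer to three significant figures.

H ≈ 51.2 m

Pipe 1: V = 0.8535 m/s, Re = 3.13×10^5, ε/D = 7.23×10^-5, f = 0.01507, h_1 = f(L/D)V²/2g = 1.103 m
Pipe 2: V = 6.091 m/s, Re = 8.35×10^5, ε/D = 2.32×10^-4, f = 0.01526, h_2 = f(L/D)V²/2g = 48.37 m
Pipe 3: V = 0.8629 m/s, Re = 3.14×10^5, ε/D = 2.73×10^-6, f = 0.01428, h_3 = f(L/D)V²/2g = 1.734 m
Series → Q common, losses add: H = Σh = 51.21 m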